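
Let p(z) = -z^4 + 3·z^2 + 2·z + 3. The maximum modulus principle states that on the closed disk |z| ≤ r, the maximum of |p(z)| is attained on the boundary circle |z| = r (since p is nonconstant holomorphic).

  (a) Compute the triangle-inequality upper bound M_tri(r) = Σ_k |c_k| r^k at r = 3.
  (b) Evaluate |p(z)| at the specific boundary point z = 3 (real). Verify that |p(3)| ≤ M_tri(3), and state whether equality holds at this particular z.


Coefficients: c_0 = 3, c_1 = 2, c_2 = 3, c_3 = 0, c_4 = -1. Radius r = 3.
Part (a). Triangle bound: M_tri(r) = Σ_k |c_k| r^k
  = |3|·3^0 + |2|·3^1 + |3|·3^2 + |0|·3^3 + |-1|·3^4
  = 3 + 6 + 27 + 0 + 81 = 117.
This bounds M(r) := max_{|z|=r} |p(z)| from above; equality holds iff all terms c_k z^k can be made to align in phase at a single z on |z|=r.
Part (b). At z = 3 (real, on the circle |z| = r):
  p(3) = (3)·3^0 + (2)·3^1 + (3)·3^2 + (0)·3^3 + (-1)·3^4 = -45.
  |p(3)| = 45.
Check: |p(3)| = 45 ≤ 117 = M_tri(3). ✓ Equality does not hold at z = 3 (the coefficients have mixed signs, so the terms do not all align in phase there).

M_tri(3) = 117; |p(3)| = 45; equality at z=3: no.


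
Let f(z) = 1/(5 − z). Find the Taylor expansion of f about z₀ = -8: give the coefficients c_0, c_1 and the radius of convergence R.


Let w = z − z₀, so z = z₀ + w.
Then 5 − z = 5 − (z₀ + w) = (5 − z₀) − w = 13 − w.
f(z) = 1/(13 − w) = (1/(13)) · 1/(1 − w/(13)) = Σ_{n≥0} w^n / (13)^(n+1).
So c_n = 1/(13)^(n+1):
  c_0 = 1/(13)^1 = 1/13.
  c_1 = 1/(13)^2 = 1/169.
The series is valid for |w/d| < 1, i.e. |z − z₀| < |d|.
Radius of convergence: R = |5 − z₀| = |13| = 13 (distance from z₀ to the singularity z = 5).

c_0 = 1/13, c_1 = 1/169; R = 13.


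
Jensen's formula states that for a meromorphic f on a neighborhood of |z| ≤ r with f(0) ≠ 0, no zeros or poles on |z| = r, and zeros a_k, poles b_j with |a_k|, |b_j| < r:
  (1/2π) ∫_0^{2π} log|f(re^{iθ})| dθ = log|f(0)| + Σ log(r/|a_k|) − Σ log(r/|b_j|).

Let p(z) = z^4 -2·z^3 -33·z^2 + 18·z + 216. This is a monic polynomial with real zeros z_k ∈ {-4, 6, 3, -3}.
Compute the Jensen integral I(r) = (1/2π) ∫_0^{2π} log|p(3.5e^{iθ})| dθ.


Zeros: -4, -3, 3, 6; r = 3.5.
Inside |z| < r: -3, 3. Outside (|z| ≥ r): -4, 6.
p(0) = 216, so log|p(0)| = log(216) = 5.3753.
Apply Jensen: I(r) = log|p(0)| + Σ_k log(r/|z_k|), summed over zeros inside |z| < r.
  log(r/|z_k|) for z_k = 3: log(3.5/3) = 0.1542
  log(r/|z_k|) for z_k = -3: log(3.5/3) = 0.1542
  Outside zeros (-4, 6) contribute nothing to the Jensen sum.
Sum over inside zeros: 0.3083.
I(r) = log|p(0)| + (inside sum) = 5.3753 + 0.3083 = 5.6836.
Note: since some zeros are outside |z| ≤ r, the simplified n·log(r) form does NOT apply — only the inside zeros contribute.

I(r) ≈ 5.6836.


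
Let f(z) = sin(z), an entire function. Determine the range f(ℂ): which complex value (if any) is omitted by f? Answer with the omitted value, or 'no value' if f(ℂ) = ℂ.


Little Picard bounds the complement of f(ℂ) to at most one point.
sin is entire and surjective onto ℂ: for every w ∈ ℂ, sin(ζ) = w has a solution ζ ∈ ℂ (e.g., via the complex inverse arcsin). With ζ = z this gives z = ζ/(1). Then 1·sin(z) takes every value in 1·ℂ = ℂ, and adding 0 is a bijection of ℂ. So f is surjective and omits no value. (Note: only on the real line is sin bounded by [−1, 1].)

Omitted value: no value.


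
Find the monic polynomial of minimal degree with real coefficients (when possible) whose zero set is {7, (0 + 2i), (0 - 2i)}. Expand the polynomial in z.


The polynomial is p(z) = ∏_{α ∈ S} (z − α), where S = {7, (0 + 2i), (0 - 2i)}.
Expanding the product yields: p(z) = z^3 -7·z^2 + 4·z -28.
Note conjugate pairs combine to real quadratics: (z − (0+2i))(z − (0−2i)) = z² + 4.
The resulting polynomial has degree 3 and real coefficients as required.

p(z) = z^3 -7·z^2 + 4·z -28.


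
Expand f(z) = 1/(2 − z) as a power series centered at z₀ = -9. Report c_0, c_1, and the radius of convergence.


Let w = z − z₀, so z = z₀ + w.
Then 2 − z = 2 − (z₀ + w) = (2 − z₀) − w = 11 − w.
f(z) = 1/(11 − w) = (1/(11)) · 1/(1 − w/(11)) = Σ_{n≥0} w^n / (11)^(n+1).
So c_n = 1/(11)^(n+1):
  c_0 = 1/(11)^1 = 1/11.
  c_1 = 1/(11)^2 = 1/121.
The series is valid for |w/d| < 1, i.e. |z − z₀| < |d|.
Radius of convergence: R = |2 − z₀| = |11| = 11 (distance from z₀ to the singularity z = 2).

c_0 = 1/11, c_1 = 1/121; R = 11.


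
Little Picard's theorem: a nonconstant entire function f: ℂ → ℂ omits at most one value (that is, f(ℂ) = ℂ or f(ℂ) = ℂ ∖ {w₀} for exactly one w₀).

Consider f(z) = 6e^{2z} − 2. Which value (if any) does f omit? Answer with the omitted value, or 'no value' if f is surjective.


Little Picard bounds the complement of f(ℂ) to at most one point.
e^{2z} is never zero on ℂ, so 6·e^{2z} takes every value in ℂ ∖ {0}. Adding -2 shifts the range to ℂ ∖ {-2}. Thus f omits exactly the value -2.

Omitted value: -2.


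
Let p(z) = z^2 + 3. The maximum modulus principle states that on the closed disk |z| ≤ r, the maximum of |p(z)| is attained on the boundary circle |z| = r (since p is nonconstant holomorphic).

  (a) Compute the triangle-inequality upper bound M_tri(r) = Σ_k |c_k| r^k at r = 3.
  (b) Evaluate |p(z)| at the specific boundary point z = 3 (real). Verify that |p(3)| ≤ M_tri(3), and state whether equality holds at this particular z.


Coefficients: c_0 = 3, c_1 = 0, c_2 = 1. Radius r = 3.
Part (a). Triangle bound: M_tri(r) = Σ_k |c_k| r^k
  = |3|·3^0 + |0|·3^1 + |1|·3^2
  = 3 + 0 + 9 = 12.
This bounds M(r) := max_{|z|=r} |p(z)| from above; equality holds iff all terms c_k z^k can be made to align in phase at a single z on |z|=r.
Part (b). At z = 3 (real, on the circle |z| = r):
  p(3) = (3)·3^0 + (0)·3^1 + (1)·3^2 = 12.
  |p(3)| = 12.
Since all nonzero coefficients share the same sign, |p(3)| = 12 = M_tri(3); the triangle bound is attained at z = 3, so in fact M(r) = 12.

M_tri(3) = 12; |p(3)| = 12; equality at z=3: yes.


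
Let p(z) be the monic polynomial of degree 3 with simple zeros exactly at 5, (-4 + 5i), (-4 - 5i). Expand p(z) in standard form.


The polynomial is p(z) = ∏_{α ∈ S} (z − α), where S = {5, (-4 + 5i), (-4 - 5i)}.
Expanding the product yields: p(z) = z^3 + 3·z^2 + z -205.
Note conjugate pairs combine to real quadratics: (z − (-4+5i))(z − (-4−5i)) = z² + 8z + 41.
The resulting polynomial has degree 3 and real coefficients as required.

p(z) = z^3 + 3·z^2 + z -205.


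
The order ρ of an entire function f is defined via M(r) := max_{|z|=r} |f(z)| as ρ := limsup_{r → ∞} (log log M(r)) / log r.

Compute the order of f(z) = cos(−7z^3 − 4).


Write cos(w) = (e^{iw} ± e^{−iw})/(2 or 2i), so |cos(w)| ≤ e^{|w|}. With w = −7z^3 − 4, |w| ≤ 7r^3 + 4 on |z|=r, giving M(r) ≤ e^{7r^3 + 4} and ρ ≤ 3. For the lower bound, choose z on |z|=r with -7z^3 purely imaginary of modulus 7r^3; then |cos(−7z^3 − 4)| grows like e^{7r^3}/2, so ρ ≥ 3. Hence ρ = 3.
Therefore ρ = 3.

Order ρ = 3.


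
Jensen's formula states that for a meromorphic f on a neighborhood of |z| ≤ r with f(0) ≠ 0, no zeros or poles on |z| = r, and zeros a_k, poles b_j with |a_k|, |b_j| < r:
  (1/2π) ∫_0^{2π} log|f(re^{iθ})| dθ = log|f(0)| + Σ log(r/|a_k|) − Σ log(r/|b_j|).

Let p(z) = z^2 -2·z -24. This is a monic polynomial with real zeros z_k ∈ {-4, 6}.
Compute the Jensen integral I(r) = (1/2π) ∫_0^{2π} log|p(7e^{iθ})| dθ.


Zeros: -4, 6; r = 7.
Inside |z| < r: -4, 6. Outside (|z| ≥ r): ∅.
p(0) = -24, so log|p(0)| = log(24) = 3.1781.
Apply Jensen: I(r) = log|p(0)| + Σ_k log(r/|z_k|), summed over zeros inside |z| < r.
  log(r/|z_k|) for z_k = -4: log(7/4) = 0.5596
  log(r/|z_k|) for z_k = 6: log(7/6) = 0.1542
Sum over inside zeros: 0.7138.
I(r) = log|p(0)| + (inside sum) = 3.1781 + 0.7138 = 3.8918.
Closed form (all zeros inside, monic): I(r) = n·log(r) = 2·log(7) = 3.8918. ✓

I(r) ≈ 3.8918.


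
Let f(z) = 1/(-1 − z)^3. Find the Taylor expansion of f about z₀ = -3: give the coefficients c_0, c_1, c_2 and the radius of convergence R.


Let w = z − z₀, so z = z₀ + w.
Then -1 − z = -1 − (z₀ + w) = (-1 − z₀) − w = 2 − w.
f(z) = 1/(2 − w)^3 = (1/(2)^3) · (1 − w/(2))^{−3}.
By the binomial series (1−u)^{−3} = Σ_{n≥0} C(n+2, 2) u^n for |u|<1, with u = w/(2):
  c_n = C(n+2, 2) / (2)^(n+3).
  c_0 = 1/(2)^3 = 1/8.
  c_1 = 3/(2)^4 = 3/16.
  c_2 = 6/(2)^5 = 3/16.
The series is valid for |w/d| < 1, i.e. |z − z₀| < |d|.
Radius of convergence: R = |-1 − z₀| = |2| = 2 (distance from z₀ to the singularity z = -1).

c_0 = 1/8, c_1 = 3/16, c_2 = 3/16; R = 2.


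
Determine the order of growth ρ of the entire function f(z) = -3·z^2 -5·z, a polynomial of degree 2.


|f(z)| ≤ Σ|c_k|·r^k = O(r^2) as r → ∞. Polynomial growth is O(e^{r^ε}) for every ε > 0 (since r^2/e^{r^ε} → 0), so ρ ≤ ε for all ε > 0, i.e. ρ = 0. Every nonconstant polynomial has order 0.
Therefore ρ = 0.

Order ρ = 0.


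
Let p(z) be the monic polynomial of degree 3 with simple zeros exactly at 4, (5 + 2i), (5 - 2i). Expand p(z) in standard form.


The polynomial is p(z) = ∏_{α ∈ S} (z − α), where S = {4, (5 + 2i), (5 - 2i)}.
Expanding the product yields: p(z) = z^3 -14·z^2 + 69·z -116.
Note conjugate pairs combine to real quadratics: (z − (5+2i))(z − (5−2i)) = z² − 10z + 29.
The resulting polynomial has degree 3 and real coefficients as required.

p(z) = z^3 -14·z^2 + 69·z -116.


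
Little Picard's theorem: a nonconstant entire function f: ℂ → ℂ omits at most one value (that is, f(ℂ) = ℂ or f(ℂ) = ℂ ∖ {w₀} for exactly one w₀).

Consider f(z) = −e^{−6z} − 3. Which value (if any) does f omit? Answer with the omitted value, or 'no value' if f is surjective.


Little Picard bounds the complement of f(ℂ) to at most one point.
e^{−6z} is never zero on ℂ, so -1·e^{−6z} takes every value in ℂ ∖ {0}. Adding -3 shifts the range to ℂ ∖ {-3}. Thus f omits exactly the value -3.

Omitted value: -3.


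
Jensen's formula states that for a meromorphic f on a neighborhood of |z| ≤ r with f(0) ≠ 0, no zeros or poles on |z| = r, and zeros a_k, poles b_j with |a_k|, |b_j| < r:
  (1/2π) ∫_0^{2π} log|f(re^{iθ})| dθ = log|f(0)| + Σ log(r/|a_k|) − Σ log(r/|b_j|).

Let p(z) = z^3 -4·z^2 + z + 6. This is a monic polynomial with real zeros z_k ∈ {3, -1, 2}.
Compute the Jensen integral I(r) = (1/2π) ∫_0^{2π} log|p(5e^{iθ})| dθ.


Zeros: -1, 2, 3; r = 5.
Inside |z| < r: -1, 2, 3. Outside (|z| ≥ r): ∅.
p(0) = 6, so log|p(0)| = log(6) = 1.7918.
Apply Jensen: I(r) = log|p(0)| + Σ_k log(r/|z_k|), summed over zeros inside |z| < r.
  log(r/|z_k|) for z_k = 3: log(5/3) = 0.5108
  log(r/|z_k|) for z_k = -1: log(5/1) = 1.6094
  log(r/|z_k|) for z_k = 2: log(5/2) = 0.9163
Sum over inside zeros: 3.0366.
I(r) = log|p(0)| + (inside sum) = 1.7918 + 3.0366 = 4.8283.
Closed form (all zeros inside, monic): I(r) = n·log(r) = 3·log(5) = 4.8283. ✓

I(r) ≈ 4.8283.


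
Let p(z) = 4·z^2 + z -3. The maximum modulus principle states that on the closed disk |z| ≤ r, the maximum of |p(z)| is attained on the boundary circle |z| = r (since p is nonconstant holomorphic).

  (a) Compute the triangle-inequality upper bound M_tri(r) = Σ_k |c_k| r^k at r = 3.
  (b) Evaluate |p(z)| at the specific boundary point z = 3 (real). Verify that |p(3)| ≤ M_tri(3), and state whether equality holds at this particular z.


Coefficients: c_0 = -3, c_1 = 1, c_2 = 4. Radius r = 3.
Part (a). Triangle bound: M_tri(r) = Σ_k |c_k| r^k
  = |-3|·3^0 + |1|·3^1 + |4|·3^2
  = 3 + 3 + 36 = 42.
This bounds M(r) := max_{|z|=r} |p(z)| from above; equality holds iff all terms c_k z^k can be made to align in phase at a single z on |z|=r.
Part (b). At z = 3 (real, on the circle |z| = r):
  p(3) = (-3)·3^0 + (1)·3^1 + (4)·3^2 = 36.
  |p(3)| = 36.
Check: |p(3)| = 36 ≤ 42 = M_tri(3). ✓ Equality does not hold at z = 3 (the coefficients have mixed signs, so the terms do not all align in phase there).

M_tri(3) = 42; |p(3)| = 36; equality at z=3: no.


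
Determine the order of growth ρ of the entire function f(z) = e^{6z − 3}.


|e^{6z − 3}| = e^{Re(6·z) + -3} ≤ e^{6|z|^1 + -3} = e^{6r^1 + -3} on |z| = r, so ρ ≤ 1. Choosing z on |z|=r so that 6·z is real positive (always possible by picking arg z appropriately) gives |f(z)| = e^{6r^1 + -3}, matching the bound. The additive constant -3 does not affect log log M(r) ~ 1·log r. Hence ρ = 1.
Therefore ρ = 1.

Order ρ = 1.


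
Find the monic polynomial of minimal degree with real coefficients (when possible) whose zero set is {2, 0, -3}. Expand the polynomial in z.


The polynomial is p(z) = ∏_{α ∈ S} (z − α), where S = {2, 0, -3}.
Expanding the product yields: p(z) = z^3 + z^2 -6·z.
The resulting polynomial has degree 3 and real coefficients as required.

p(z) = z^3 + z^2 -6·z.


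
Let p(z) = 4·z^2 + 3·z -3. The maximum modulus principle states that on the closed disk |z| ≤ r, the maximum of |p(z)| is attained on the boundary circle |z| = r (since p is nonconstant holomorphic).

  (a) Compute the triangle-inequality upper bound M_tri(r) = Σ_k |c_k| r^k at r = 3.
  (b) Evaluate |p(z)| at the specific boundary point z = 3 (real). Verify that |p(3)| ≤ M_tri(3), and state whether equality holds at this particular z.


Coefficients: c_0 = -3, c_1 = 3, c_2 = 4. Radius r = 3.
Part (a). Triangle bound: M_tri(r) = Σ_k |c_k| r^k
  = |-3|·3^0 + |3|·3^1 + |4|·3^2
  = 3 + 9 + 36 = 48.
This bounds M(r) := max_{|z|=r} |p(z)| from above; equality holds iff all terms c_k z^k can be made to align in phase at a single z on |z|=r.
Part (b). At z = 3 (real, on the circle |z| = r):
  p(3) = (-3)·3^0 + (3)·3^1 + (4)·3^2 = 42.
  |p(3)| = 42.
Check: |p(3)| = 42 ≤ 48 = M_tri(3). ✓ Equality does not hold at z = 3 (the coefficients have mixed signs, so the terms do not all align in phase there).

M_tri(3) = 48; |p(3)| = 42; equality at z=3: no.


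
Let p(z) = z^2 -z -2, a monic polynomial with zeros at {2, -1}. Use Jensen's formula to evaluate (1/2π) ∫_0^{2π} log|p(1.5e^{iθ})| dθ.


Zeros: -1, 2; r = 1.5.
Inside |z| < r: -1. Outside (|z| ≥ r): 2.
p(0) = -2, so log|p(0)| = log(2) = 0.6931.
Apply Jensen: I(r) = log|p(0)| + Σ_k log(r/|z_k|), summed over zeros inside |z| < r.
  log(r/|z_k|) for z_k = -1: log(1.5/1) = 0.4055
  Outside zeros (2) contribute nothing to the Jensen sum.
Sum over inside zeros: 0.4055.
I(r) = log|p(0)| + (inside sum) = 0.6931 + 0.4055 = 1.0986.
Note: since some zeros are outside |z| ≤ r, the simplified n·log(r) form does NOT apply — only the inside zeros contribute.

I(r) ≈ 1.0986.


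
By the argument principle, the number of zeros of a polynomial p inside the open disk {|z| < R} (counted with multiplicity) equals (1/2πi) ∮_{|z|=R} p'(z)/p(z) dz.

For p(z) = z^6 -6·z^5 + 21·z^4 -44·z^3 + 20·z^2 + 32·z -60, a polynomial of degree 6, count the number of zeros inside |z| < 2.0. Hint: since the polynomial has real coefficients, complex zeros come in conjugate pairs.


The zeros of p are: -1, 3, (1 + 1i), (1 - 1i), (1 + 3i), (1 - 3i).
Their magnitudes are: 1, 3, 1.414, 1.414, 3.162, 3.162.
Zeros with |z| < R = 2.0: -1, (1 + 1i), (1 - 1i).
Count = 3.
By the argument principle, (1/2πi) ∮_{|z|=R} p'(z)/p(z) dz equals exactly this count.

Number of zeros inside |z| < 2.0: 3.


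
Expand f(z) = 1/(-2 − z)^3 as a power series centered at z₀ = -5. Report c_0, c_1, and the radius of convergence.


Let w = z − z₀, so z = z₀ + w.
Then -2 − z = -2 − (z₀ + w) = (-2 − z₀) − w = 3 − w.
f(z) = 1/(3 − w)^3 = (1/(3)^3) · (1 − w/(3))^{−3}.
By the binomial series (1−u)^{−3} = Σ_{n≥0} C(n+2, 2) u^n for |u|<1, with u = w/(3):
  c_n = C(n+2, 2) / (3)^(n+3).
  c_0 = 1/(3)^3 = 1/27.
  c_1 = 3/(3)^4 = 1/27.
The series is valid for |w/d| < 1, i.e. |z − z₀| < |d|.
Radius of convergence: R = |-2 − z₀| = |3| = 3 (distance from z₀ to the singularity z = -2).

c_0 = 1/27, c_1 = 1/27; R = 3.


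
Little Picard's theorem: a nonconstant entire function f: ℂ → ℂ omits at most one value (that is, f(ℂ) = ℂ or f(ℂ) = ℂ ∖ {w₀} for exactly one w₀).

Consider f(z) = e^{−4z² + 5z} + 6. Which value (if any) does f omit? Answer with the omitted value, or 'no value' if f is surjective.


Little Picard bounds the complement of f(ℂ) to at most one point.
The exponent g(z) = −4z² + 5z is a nonconstant polynomial, hence surjective onto ℂ. So e^{g(z)} takes every value in {e^w : w ∈ ℂ} = ℂ ∖ {0}. Adding 6 shifts the range to ℂ ∖ {6}. f omits exactly 6.

Omitted value: 6.


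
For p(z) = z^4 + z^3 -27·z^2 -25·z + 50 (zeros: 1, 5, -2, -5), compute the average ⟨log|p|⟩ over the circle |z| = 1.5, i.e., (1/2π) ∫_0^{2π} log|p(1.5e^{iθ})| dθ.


Zeros: -5, -2, 1, 5; r = 1.5.
Inside |z| < r: 1. Outside (|z| ≥ r): -5, -2, 5.
p(0) = 50, so log|p(0)| = log(50) = 3.9120.
Apply Jensen: I(r) = log|p(0)| + Σ_k log(r/|z_k|), summed over zeros inside |z| < r.
  log(r/|z_k|) for z_k = 1: log(1.5/1) = 0.4055
  Outside zeros (-5, -2, 5) contribute nothing to the Jensen sum.
Sum over inside zeros: 0.4055.
I(r) = log|p(0)| + (inside sum) = 3.9120 + 0.4055 = 4.3175.
Note: since some zeros are outside |z| ≤ r, the simplified n·log(r) form does NOT apply — only the inside zeros contribute.

I(r) ≈ 4.3175.


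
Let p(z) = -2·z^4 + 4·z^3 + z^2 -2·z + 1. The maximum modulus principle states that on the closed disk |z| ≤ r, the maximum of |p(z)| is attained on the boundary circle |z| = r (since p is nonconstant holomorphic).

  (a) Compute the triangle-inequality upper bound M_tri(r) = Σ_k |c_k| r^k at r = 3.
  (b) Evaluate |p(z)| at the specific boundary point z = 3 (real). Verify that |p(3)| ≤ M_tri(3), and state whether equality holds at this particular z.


Coefficients: c_0 = 1, c_1 = -2, c_2 = 1, c_3 = 4, c_4 = -2. Radius r = 3.
Part (a). Triangle bound: M_tri(r) = Σ_k |c_k| r^k
  = |1|·3^0 + |-2|·3^1 + |1|·3^2 + |4|·3^3 + |-2|·3^4
  = 1 + 6 + 9 + 108 + 162 = 286.
This bounds M(r) := max_{|z|=r} |p(z)| from above; equality holds iff all terms c_k z^k can be made to align in phase at a single z on |z|=r.
Part (b). At z = 3 (real, on the circle |z| = r):
  p(3) = (1)·3^0 + (-2)·3^1 + (1)·3^2 + (4)·3^3 + (-2)·3^4 = -50.
  |p(3)| = 50.
Check: |p(3)| = 50 ≤ 286 = M_tri(3). ✓ Equality does not hold at z = 3 (the coefficients have mixed signs, so the terms do not all align in phase there).

M_tri(3) = 286; |p(3)| = 50; equality at z=3: no.


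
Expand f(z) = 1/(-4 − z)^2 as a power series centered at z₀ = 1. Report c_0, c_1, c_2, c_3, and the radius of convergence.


Let w = z − z₀, so z = z₀ + w.
Then -4 − z = -4 − (z₀ + w) = (-4 − z₀) − w = -5 − w.
f(z) = 1/(-5 − w)^2 = (1/(-5)^2) · (1 − w/(-5))^{−2}.
By the binomial series (1−u)^{−2} = Σ_{n≥0} C(n+1, 1) u^n for |u|<1, with u = w/(-5):
  c_n = C(n+1, 1) / (-5)^(n+2).
  c_0 = 1/(-5)^2 = 1/25.
  c_1 = 2/(-5)^3 = -2/125.
  c_2 = 3/(-5)^4 = 3/625.
  c_3 = 4/(-5)^5 = -4/3125.
The series is valid for |w/d| < 1, i.e. |z − z₀| < |d|.
Radius of convergence: R = |-4 − z₀| = |-5| = 5 (distance from z₀ to the singularity z = -4).

c_0 = 1/25, c_1 = -2/125, c_2 = 3/625, c_3 = -4/3125; R = 5.


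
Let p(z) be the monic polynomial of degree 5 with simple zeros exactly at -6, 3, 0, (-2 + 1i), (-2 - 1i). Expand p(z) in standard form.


The polynomial is p(z) = ∏_{α ∈ S} (z − α), where S = {-6, 3, 0, (-2 + 1i), (-2 - 1i)}.
Expanding the product yields: p(z) = z^5 + 7·z^4 -z^3 -57·z^2 -90·z.
Note conjugate pairs combine to real quadratics: (z − (-2+1i))(z − (-2−1i)) = z² + 4z + 5.
The resulting polynomial has degree 5 and real coefficients as required.

p(z) = z^5 + 7·z^4 -z^3 -57·z^2 -90·z.


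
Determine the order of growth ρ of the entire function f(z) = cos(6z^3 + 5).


Write cos(w) = (e^{iw} ± e^{−iw})/(2 or 2i), so |cos(w)| ≤ e^{|w|}. With w = 6z^3 + 5, |w| ≤ 6r^3 + 5 on |z|=r, giving M(r) ≤ e^{6r^3 + 5} and ρ ≤ 3. For the lower bound, choose z on |z|=r with 6z^3 purely imaginary of modulus 6r^3; then |cos(6z^3 + 5)| grows like e^{6r^3}/2, so ρ ≥ 3. Hence ρ = 3.
Therefore ρ = 3.

Order ρ = 3.


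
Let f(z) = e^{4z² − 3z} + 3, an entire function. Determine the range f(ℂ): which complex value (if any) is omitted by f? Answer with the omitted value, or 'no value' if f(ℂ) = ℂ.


Little Picard bounds the complement of f(ℂ) to at most one point.
The exponent g(z) = 4z² − 3z is a nonconstant polynomial, hence surjective onto ℂ. So e^{g(z)} takes every value in {e^w : w ∈ ℂ} = ℂ ∖ {0}. Adding 3 shifts the range to ℂ ∖ {3}. f omits exactly 3.

Omitted value: 3.


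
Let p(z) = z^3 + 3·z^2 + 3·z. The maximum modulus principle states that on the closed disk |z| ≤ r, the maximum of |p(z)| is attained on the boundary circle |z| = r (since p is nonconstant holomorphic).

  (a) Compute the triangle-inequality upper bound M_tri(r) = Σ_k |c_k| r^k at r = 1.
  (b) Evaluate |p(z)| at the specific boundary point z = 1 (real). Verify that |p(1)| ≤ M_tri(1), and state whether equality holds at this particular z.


Coefficients: c_0 = 0, c_1 = 3, c_2 = 3, c_3 = 1. Radius r = 1.
Part (a). Triangle bound: M_tri(r) = Σ_k |c_k| r^k
  = |0|·1^0 + |3|·1^1 + |3|·1^2 + |1|·1^3
  = 0 + 3 + 3 + 1 = 7.
This bounds M(r) := max_{|z|=r} |p(z)| from above; equality holds iff all terms c_k z^k can be made to align in phase at a single z on |z|=r.
Part (b). At z = 1 (real, on the circle |z| = r):
  p(1) = (0)·1^0 + (3)·1^1 + (3)·1^2 + (1)·1^3 = 7.
  |p(1)| = 7.
Since all nonzero coefficients share the same sign, |p(1)| = 7 = M_tri(1); the triangle bound is attained at z = 1, so in fact M(r) = 7.

M_tri(1) = 7; |p(1)| = 7; equality at z=1: yes.


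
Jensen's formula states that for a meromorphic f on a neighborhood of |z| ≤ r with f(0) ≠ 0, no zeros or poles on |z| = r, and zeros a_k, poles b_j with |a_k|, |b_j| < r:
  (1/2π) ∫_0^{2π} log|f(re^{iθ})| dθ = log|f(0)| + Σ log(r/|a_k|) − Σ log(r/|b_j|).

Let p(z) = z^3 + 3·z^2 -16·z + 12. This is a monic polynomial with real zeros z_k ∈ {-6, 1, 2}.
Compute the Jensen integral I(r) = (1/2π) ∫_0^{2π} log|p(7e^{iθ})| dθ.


Zeros: -6, 1, 2; r = 7.
Inside |z| < r: -6, 1, 2. Outside (|z| ≥ r): ∅.
p(0) = 12, so log|p(0)| = log(12) = 2.4849.
Apply Jensen: I(r) = log|p(0)| + Σ_k log(r/|z_k|), summed over zeros inside |z| < r.
  log(r/|z_k|) for z_k = -6: log(7/6) = 0.1542
  log(r/|z_k|) for z_k = 1: log(7/1) = 1.9459
  log(r/|z_k|) for z_k = 2: log(7/2) = 1.2528
Sum over inside zeros: 3.3528.
I(r) = log|p(0)| + (inside sum) = 2.4849 + 3.3528 = 5.8377.
Closed form (all zeros inside, monic): I(r) = n·log(r) = 3·log(7) = 5.8377. ✓

I(r) ≈ 5.8377.


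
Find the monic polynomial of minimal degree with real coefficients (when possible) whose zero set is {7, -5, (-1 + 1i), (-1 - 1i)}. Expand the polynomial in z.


The polynomial is p(z) = ∏_{α ∈ S} (z − α), where S = {7, -5, (-1 + 1i), (-1 - 1i)}.
Expanding the product yields: p(z) = z^4 -37·z^2 -74·z -70.
Note conjugate pairs combine to real quadratics: (z − (-1+1i))(z − (-1−1i)) = z² + 2z + 2.
The resulting polynomial has degree 4 and real coefficients as required.

p(z) = z^4 -37·z^2 -74·z -70.


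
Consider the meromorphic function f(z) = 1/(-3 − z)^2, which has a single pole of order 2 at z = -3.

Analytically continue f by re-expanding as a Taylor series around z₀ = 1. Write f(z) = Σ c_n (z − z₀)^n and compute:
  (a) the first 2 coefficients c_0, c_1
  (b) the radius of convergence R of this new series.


Let w = z − z₀, so z = z₀ + w.
Then -3 − z = -3 − (z₀ + w) = (-3 − z₀) − w = -4 − w.
f(z) = 1/(-4 − w)^2 = (1/(-4)^2) · (1 − w/(-4))^{−2}.
By the binomial series (1−u)^{−2} = Σ_{n≥0} C(n+1, 1) u^n for |u|<1, with u = w/(-4):
  c_n = C(n+1, 1) / (-4)^(n+2).
  c_0 = 1/(-4)^2 = 1/16.
  c_1 = 2/(-4)^3 = -1/32.
The series is valid for |w/d| < 1, i.e. |z − z₀| < |d|.
Radius of convergence: R = |-3 − z₀| = |-4| = 4 (distance from z₀ to the singularity z = -3).

c_0 = 1/16, c_1 = -1/32; R = 4.


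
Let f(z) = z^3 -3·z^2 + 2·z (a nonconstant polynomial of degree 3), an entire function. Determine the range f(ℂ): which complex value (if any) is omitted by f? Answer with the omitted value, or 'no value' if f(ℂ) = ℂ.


Little Picard bounds the complement of f(ℂ) to at most one point.
For every w ∈ ℂ, the equation p(z) − w = 0 is a nonconstant polynomial in z and hence has at least one root by the fundamental theorem of algebra. So p is surjective onto ℂ, omitting no value.

Omitted value: no value.


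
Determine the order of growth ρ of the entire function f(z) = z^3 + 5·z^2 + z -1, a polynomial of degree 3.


|f(z)| ≤ Σ|c_k|·r^k = O(r^3) as r → ∞. Polynomial growth is O(e^{r^ε}) for every ε > 0 (since r^3/e^{r^ε} → 0), so ρ ≤ ε for all ε > 0, i.e. ρ = 0. Every nonconstant polynomial has order 0.
Therefore ρ = 0.

Order ρ = 0.


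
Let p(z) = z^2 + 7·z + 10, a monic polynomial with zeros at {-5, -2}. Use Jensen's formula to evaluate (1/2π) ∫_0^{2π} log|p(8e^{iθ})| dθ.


Zeros: -5, -2; r = 8.
Inside |z| < r: -5, -2. Outside (|z| ≥ r): ∅.
p(0) = 10, so log|p(0)| = log(10) = 2.3026.
Apply Jensen: I(r) = log|p(0)| + Σ_k log(r/|z_k|), summed over zeros inside |z| < r.
  log(r/|z_k|) for z_k = -5: log(8/5) = 0.4700
  log(r/|z_k|) for z_k = -2: log(8/2) = 1.3863
Sum over inside zeros: 1.8563.
I(r) = log|p(0)| + (inside sum) = 2.3026 + 1.8563 = 4.1589.
Closed form (all zeros inside, monic): I(r) = n·log(r) = 2·log(8) = 4.1589. ✓

I(r) ≈ 4.1589.


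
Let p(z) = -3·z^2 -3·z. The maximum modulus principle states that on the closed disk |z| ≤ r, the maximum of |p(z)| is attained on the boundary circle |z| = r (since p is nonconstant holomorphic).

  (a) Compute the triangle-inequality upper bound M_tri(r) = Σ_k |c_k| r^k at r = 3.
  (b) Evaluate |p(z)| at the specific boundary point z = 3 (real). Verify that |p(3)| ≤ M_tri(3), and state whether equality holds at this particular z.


Coefficients: c_0 = 0, c_1 = -3, c_2 = -3. Radius r = 3.
Part (a). Triangle bound: M_tri(r) = Σ_k |c_k| r^k
  = |0|·3^0 + |-3|·3^1 + |-3|·3^2
  = 0 + 9 + 27 = 36.
This bounds M(r) := max_{|z|=r} |p(z)| from above; equality holds iff all terms c_k z^k can be made to align in phase at a single z on |z|=r.
Part (b). At z = 3 (real, on the circle |z| = r):
  p(3) = (0)·3^0 + (-3)·3^1 + (-3)·3^2 = -36.
  |p(3)| = 36.
Since all nonzero coefficients share the same sign, |p(3)| = 36 = M_tri(3); the triangle bound is attained at z = 3, so in fact M(r) = 36.

M_tri(3) = 36; |p(3)| = 36; equality at z=3: yes.


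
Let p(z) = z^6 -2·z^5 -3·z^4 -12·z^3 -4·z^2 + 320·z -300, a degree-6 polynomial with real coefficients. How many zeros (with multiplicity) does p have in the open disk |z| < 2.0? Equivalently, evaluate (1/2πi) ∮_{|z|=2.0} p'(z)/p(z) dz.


The zeros of p are: -3, (-1 + 3i), (-1 - 3i), 1, (3 + 1i), (3 - 1i).
Their magnitudes are: 3, 3.162, 3.162, 1, 3.162, 3.162.
Zeros with |z| < R = 2.0: 1.
Count = 1.
By the argument principle, (1/2πi) ∮_{|z|=R} p'(z)/p(z) dz equals exactly this count.

Number of zeros inside |z| < 2.0: 1.


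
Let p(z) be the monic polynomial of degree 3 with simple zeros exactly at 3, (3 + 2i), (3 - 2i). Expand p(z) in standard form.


The polynomial is p(z) = ∏_{α ∈ S} (z − α), where S = {3, (3 + 2i), (3 - 2i)}.
Expanding the product yields: p(z) = z^3 -9·z^2 + 31·z -39.
Note conjugate pairs combine to real quadratics: (z − (3+2i))(z − (3−2i)) = z² − 6z + 13.
The resulting polynomial has degree 3 and real coefficients as required.

p(z) = z^3 -9·z^2 + 31·z -39.


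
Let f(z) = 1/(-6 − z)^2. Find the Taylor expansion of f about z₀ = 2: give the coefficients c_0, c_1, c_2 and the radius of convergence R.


Let w = z − z₀, so z = z₀ + w.
Then -6 − z = -6 − (z₀ + w) = (-6 − z₀) − w = -8 − w.
f(z) = 1/(-8 − w)^2 = (1/(-8)^2) · (1 − w/(-8))^{−2}.
By the binomial series (1−u)^{−2} = Σ_{n≥0} C(n+1, 1) u^n for |u|<1, with u = w/(-8):
  c_n = C(n+1, 1) / (-8)^(n+2).
  c_0 = 1/(-8)^2 = 1/64.
  c_1 = 2/(-8)^3 = -1/256.
  c_2 = 3/(-8)^4 = 3/4096.
The series is valid for |w/d| < 1, i.e. |z − z₀| < |d|.
Radius of convergence: R = |-6 − z₀| = |-8| = 8 (distance from z₀ to the singularity z = -6).

c_0 = 1/64, c_1 = -1/256, c_2 = 3/4096; R = 8.


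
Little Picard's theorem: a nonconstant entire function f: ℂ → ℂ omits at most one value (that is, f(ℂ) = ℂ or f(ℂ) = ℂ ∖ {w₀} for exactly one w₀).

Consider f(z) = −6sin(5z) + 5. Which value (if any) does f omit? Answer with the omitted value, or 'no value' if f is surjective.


Little Picard bounds the complement of f(ℂ) to at most one point.
sin is entire and surjective onto ℂ: for every w ∈ ℂ, sin(ζ) = w has a solution ζ ∈ ℂ (e.g., via the complex inverse arcsin). With ζ = 5z this gives z = ζ/(5). Then -6·sin(5z) takes every value in -6·ℂ = ℂ, and adding 5 is a bijection of ℂ. So f is surjective and omits no value. (Note: only on the real line is sin bounded by [−1, 1].)

Omitted value: no value.


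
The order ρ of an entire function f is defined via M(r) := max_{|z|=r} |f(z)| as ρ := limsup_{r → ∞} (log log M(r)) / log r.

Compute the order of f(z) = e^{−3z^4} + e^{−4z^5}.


Each summand is entire of order 4 and 5 respectively (as in the single-exponential case). The order of a sum is at most the max of the orders, so ρ ≤ 5. For the lower bound: on |z|=r choose arg z so that -4z^5 is real positive; then |e^{-4z^5}| = e^{4r^5} while |e^{-3z^4}| ≤ e^{3r^4} = o(e^{4r^5}). So |f| ≥ e^{4r^5}(1 − o(1)) and ρ ≥ 5. Hence ρ = max(4, 5) = 5.
Therefore ρ = 5.

Order ρ = 5.


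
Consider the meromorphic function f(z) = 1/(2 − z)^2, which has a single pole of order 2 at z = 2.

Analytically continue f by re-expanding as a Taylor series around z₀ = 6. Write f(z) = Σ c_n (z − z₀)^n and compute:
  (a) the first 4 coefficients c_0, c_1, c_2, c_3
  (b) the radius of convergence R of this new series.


Let w = z − z₀, so z = z₀ + w.
Then 2 − z = 2 − (z₀ + w) = (2 − z₀) − w = -4 − w.
f(z) = 1/(-4 − w)^2 = (1/(-4)^2) · (1 − w/(-4))^{−2}.
By the binomial series (1−u)^{−2} = Σ_{n≥0} C(n+1, 1) u^n for |u|<1, with u = w/(-4):
  c_n = C(n+1, 1) / (-4)^(n+2).
  c_0 = 1/(-4)^2 = 1/16.
  c_1 = 2/(-4)^3 = -1/32.
  c_2 = 3/(-4)^4 = 3/256.
  c_3 = 4/(-4)^5 = -1/256.
The series is valid for |w/d| < 1, i.e. |z − z₀| < |d|.
Radius of convergence: R = |2 − z₀| = |-4| = 4 (distance from z₀ to the singularity z = 2).

c_0 = 1/16, c_1 = -1/32, c_2 = 3/256, c_3 = -1/256; R = 4.


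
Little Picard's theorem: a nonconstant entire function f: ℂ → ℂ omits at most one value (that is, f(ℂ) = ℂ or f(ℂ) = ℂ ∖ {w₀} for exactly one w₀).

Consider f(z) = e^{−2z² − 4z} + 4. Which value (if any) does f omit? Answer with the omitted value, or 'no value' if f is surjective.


Little Picard bounds the complement of f(ℂ) to at most one point.
The exponent g(z) = −2z² − 4z is a nonconstant polynomial, hence surjective onto ℂ. So e^{g(z)} takes every value in {e^w : w ∈ ℂ} = ℂ ∖ {0}. Adding 4 shifts the range to ℂ ∖ {4}. f omits exactly 4.

Omitted value: 4.


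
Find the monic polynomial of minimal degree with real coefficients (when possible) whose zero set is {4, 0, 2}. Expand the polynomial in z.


The polynomial is p(z) = ∏_{α ∈ S} (z − α), where S = {4, 0, 2}.
Expanding the product yields: p(z) = z^3 -6·z^2 + 8·z.
The resulting polynomial has degree 3 and real coefficients as required.

p(z) = z^3 -6·z^2 + 8·z.


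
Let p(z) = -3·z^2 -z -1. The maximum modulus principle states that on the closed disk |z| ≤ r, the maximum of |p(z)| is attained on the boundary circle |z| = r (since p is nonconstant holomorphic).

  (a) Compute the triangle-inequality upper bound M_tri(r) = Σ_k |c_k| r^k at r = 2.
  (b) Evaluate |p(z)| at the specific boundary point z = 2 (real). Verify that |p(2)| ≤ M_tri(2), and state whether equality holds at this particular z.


Coefficients: c_0 = -1, c_1 = -1, c_2 = -3. Radius r = 2.
Part (a). Triangle bound: M_tri(r) = Σ_k |c_k| r^k
  = |-1|·2^0 + |-1|·2^1 + |-3|·2^2
  = 1 + 2 + 12 = 15.
This bounds M(r) := max_{|z|=r} |p(z)| from above; equality holds iff all terms c_k z^k can be made to align in phase at a single z on |z|=r.
Part (b). At z = 2 (real, on the circle |z| = r):
  p(2) = (-1)·2^0 + (-1)·2^1 + (-3)·2^2 = -15.
  |p(2)| = 15.
Since all nonzero coefficients share the same sign, |p(2)| = 15 = M_tri(2); the triangle bound is attained at z = 2, so in fact M(r) = 15.

M_tri(2) = 15; |p(2)| = 15; equality at z=2: yes.


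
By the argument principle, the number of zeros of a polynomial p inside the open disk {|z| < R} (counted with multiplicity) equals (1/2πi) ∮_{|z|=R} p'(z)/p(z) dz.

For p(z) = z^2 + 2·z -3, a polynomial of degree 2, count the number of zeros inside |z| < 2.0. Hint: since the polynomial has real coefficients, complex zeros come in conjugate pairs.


The zeros of p are: -3, 1.
Their magnitudes are: 3, 1.
Zeros with |z| < R = 2.0: 1.
Count = 1.
By the argument principle, (1/2πi) ∮_{|z|=R} p'(z)/p(z) dz equals exactly this count.

Number of zeros inside |z| < 2.0: 1.


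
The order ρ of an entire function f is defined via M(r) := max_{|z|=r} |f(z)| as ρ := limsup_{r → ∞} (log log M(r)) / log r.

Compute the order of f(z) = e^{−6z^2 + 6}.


|e^{−6z^2 + 6}| = e^{Re(-6·z^2) + 6} ≤ e^{6|z|^2 + 6} = e^{6r^2 + 6} on |z| = r, so ρ ≤ 2. Choosing z on |z|=r so that -6·z^2 is real positive (always possible by picking arg z appropriately) gives |f(z)| = e^{6r^2 + 6}, matching the bound. The additive constant 6 does not affect log log M(r) ~ 2·log r. Hence ρ = 2.
Therefore ρ = 2.

Order ρ = 2.


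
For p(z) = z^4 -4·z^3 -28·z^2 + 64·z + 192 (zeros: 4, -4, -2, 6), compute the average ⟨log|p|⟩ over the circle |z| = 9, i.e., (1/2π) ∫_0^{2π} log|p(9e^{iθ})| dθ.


Zeros: -4, -2, 4, 6; r = 9.
Inside |z| < r: -4, -2, 4, 6. Outside (|z| ≥ r): ∅.
p(0) = 192, so log|p(0)| = log(192) = 5.2575.
Apply Jensen: I(r) = log|p(0)| + Σ_k log(r/|z_k|), summed over zeros inside |z| < r.
  log(r/|z_k|) for z_k = 4: log(9/4) = 0.8109
  log(r/|z_k|) for z_k = -4: log(9/4) = 0.8109
  log(r/|z_k|) for z_k = -2: log(9/2) = 1.5041
  log(r/|z_k|) for z_k = 6: log(9/6) = 0.4055
Sum over inside zeros: 3.5314.
I(r) = log|p(0)| + (inside sum) = 5.2575 + 3.5314 = 8.7889.
Closed form (all zeros inside, monic): I(r) = n·log(r) = 4·log(9) = 8.7889. ✓

I(r) ≈ 8.7889.


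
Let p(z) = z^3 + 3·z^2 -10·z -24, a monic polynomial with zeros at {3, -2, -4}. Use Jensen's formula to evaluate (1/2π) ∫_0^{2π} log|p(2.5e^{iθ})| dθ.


Zeros: -4, -2, 3; r = 2.5.
Inside |z| < r: -2. Outside (|z| ≥ r): -4, 3.
p(0) = -24, so log|p(0)| = log(24) = 3.1781.
Apply Jensen: I(r) = log|p(0)| + Σ_k log(r/|z_k|), summed over zeros inside |z| < r.
  log(r/|z_k|) for z_k = -2: log(2.5/2) = 0.2231
  Outside zeros (-4, 3) contribute nothing to the Jensen sum.
Sum over inside zeros: 0.2231.
I(r) = log|p(0)| + (inside sum) = 3.1781 + 0.2231 = 3.4012.
Note: since some zeros are outside |z| ≤ r, the simplified n·log(r) form does NOT apply — only the inside zeros contribute.

I(r) ≈ 3.4012.


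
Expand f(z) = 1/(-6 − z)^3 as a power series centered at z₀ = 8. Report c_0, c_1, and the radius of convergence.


Let w = z − z₀, so z = z₀ + w.
Then -6 − z = -6 − (z₀ + w) = (-6 − z₀) − w = -14 − w.
f(z) = 1/(-14 − w)^3 = (1/(-14)^3) · (1 − w/(-14))^{−3}.
By the binomial series (1−u)^{−3} = Σ_{n≥0} C(n+2, 2) u^n for |u|<1, with u = w/(-14):
  c_n = C(n+2, 2) / (-14)^(n+3).
  c_0 = 1/(-14)^3 = -1/2744.
  c_1 = 3/(-14)^4 = 3/38416.
The series is valid for |w/d| < 1, i.e. |z − z₀| < |d|.
Radius of convergence: R = |-6 − z₀| = |-14| = 14 (distance from z₀ to the singularity z = -6).

c_0 = -1/2744, c_1 = 3/38416; R = 14.


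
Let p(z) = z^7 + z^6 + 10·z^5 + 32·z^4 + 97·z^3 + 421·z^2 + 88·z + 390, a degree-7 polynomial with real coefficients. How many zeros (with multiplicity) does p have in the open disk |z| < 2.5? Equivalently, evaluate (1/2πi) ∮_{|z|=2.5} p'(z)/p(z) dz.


The zeros of p are: (0 + 1i), (0 - 1i), (2 + 3i), (2 - 3i), (-1 + 3i), (-1 - 3i), -3.
Their magnitudes are: 1, 1, 3.606, 3.606, 3.162, 3.162, 3.
Zeros with |z| < R = 2.5: (0 + 1i), (0 - 1i).
Count = 2.
By the argument principle, (1/2πi) ∮_{|z|=R} p'(z)/p(z) dz equals exactly this count.

Number of zeros inside |z| < 2.5: 2.


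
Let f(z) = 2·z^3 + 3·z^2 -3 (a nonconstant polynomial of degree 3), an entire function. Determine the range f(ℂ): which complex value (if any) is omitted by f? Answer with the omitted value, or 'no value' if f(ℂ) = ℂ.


Little Picard bounds the complement of f(ℂ) to at most one point.
For every w ∈ ℂ, the equation p(z) − w = 0 is a nonconstant polynomial in z and hence has at least one root by the fundamental theorem of algebra. So p is surjective onto ℂ, omitting no value.

Omitted value: no value.


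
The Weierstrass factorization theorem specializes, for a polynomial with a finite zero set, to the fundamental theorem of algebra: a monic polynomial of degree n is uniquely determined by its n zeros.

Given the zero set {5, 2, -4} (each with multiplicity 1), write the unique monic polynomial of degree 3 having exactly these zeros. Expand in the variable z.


The polynomial is p(z) = ∏_{α ∈ S} (z − α), where S = {5, 2, -4}.
Expanding the product yields: p(z) = z^3 -3·z^2 -18·z + 40.
The resulting polynomial has degree 3 and real coefficients as required.

p(z) = z^3 -3·z^2 -18·z + 40.


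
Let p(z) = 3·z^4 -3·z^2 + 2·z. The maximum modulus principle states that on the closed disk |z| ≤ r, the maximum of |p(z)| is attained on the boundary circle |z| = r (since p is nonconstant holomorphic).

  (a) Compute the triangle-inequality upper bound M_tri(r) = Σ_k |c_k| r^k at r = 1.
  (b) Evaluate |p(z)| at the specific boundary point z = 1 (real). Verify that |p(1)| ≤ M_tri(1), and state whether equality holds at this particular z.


Coefficients: c_0 = 0, c_1 = 2, c_2 = -3, c_3 = 0, c_4 = 3. Radius r = 1.
Part (a). Triangle bound: M_tri(r) = Σ_k |c_k| r^k
  = |0|·1^0 + |2|·1^1 + |-3|·1^2 + |0|·1^3 + |3|·1^4
  = 0 + 2 + 3 + 0 + 3 = 8.
This bounds M(r) := max_{|z|=r} |p(z)| from above; equality holds iff all terms c_k z^k can be made to align in phase at a single z on |z|=r.
Part (b). At z = 1 (real, on the circle |z| = r):
  p(1) = (0)·1^0 + (2)·1^1 + (-3)·1^2 + (0)·1^3 + (3)·1^4 = 2.
  |p(1)| = 2.
Check: |p(1)| = 2 ≤ 8 = M_tri(1). ✓ Equality does not hold at z = 1 (the coefficients have mixed signs, so the terms do not all align in phase there).

M_tri(1) = 8; |p(1)| = 2; equality at z=1: no.


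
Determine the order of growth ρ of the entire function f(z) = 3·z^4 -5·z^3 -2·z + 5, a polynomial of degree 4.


|f(z)| ≤ Σ|c_k|·r^k = O(r^4) as r → ∞. Polynomial growth is O(e^{r^ε}) for every ε > 0 (since r^4/e^{r^ε} → 0), so ρ ≤ ε for all ε > 0, i.e. ρ = 0. Every nonconstant polynomial has order 0.
Therefore ρ = 0.

Order ρ = 0.


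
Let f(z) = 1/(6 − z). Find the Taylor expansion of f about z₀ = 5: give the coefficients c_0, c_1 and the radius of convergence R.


Let w = z − z₀, so z = z₀ + w.
Then 6 − z = 6 − (z₀ + w) = (6 − z₀) − w = 1 − w.
f(z) = 1/(1 − w) = (1/(1)) · 1/(1 − w/(1)) = Σ_{n≥0} w^n / (1)^(n+1).
So c_n = 1/(1)^(n+1):
  c_0 = 1/(1)^1 = 1.
  c_1 = 1/(1)^2 = 1.
The series is valid for |w/d| < 1, i.e. |z − z₀| < |d|.
Radius of convergence: R = |6 − z₀| = |1| = 1 (distance from z₀ to the singularity z = 6).

c_0 = 1, c_1 = 1; R = 1.
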